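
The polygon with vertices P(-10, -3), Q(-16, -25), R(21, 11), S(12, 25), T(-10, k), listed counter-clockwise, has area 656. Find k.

Write out the shoelace sum; only the two edges meeting at T involve k:
2·Area = [(12·k − (-10)·25) + ((-10)·(-3) − (-10)·k)] + 944
       = 22·k + 1224 = 1312
⇒ k = 4.

4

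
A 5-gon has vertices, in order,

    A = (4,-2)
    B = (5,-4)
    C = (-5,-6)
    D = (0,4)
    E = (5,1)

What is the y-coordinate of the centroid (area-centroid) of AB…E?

-49/33

Apply the shoelace formula. First the cross-terms c_i = x_i·y_{i+1} − x_{i+1}·y_i:
  -6, -50, -20, -20, -14  ⇒  2A = -110, A = -55.
Then Σ (y_i + y_{i+1})·c_i = 490, so ȳ = 490 / (6·(-55)) = -49/33.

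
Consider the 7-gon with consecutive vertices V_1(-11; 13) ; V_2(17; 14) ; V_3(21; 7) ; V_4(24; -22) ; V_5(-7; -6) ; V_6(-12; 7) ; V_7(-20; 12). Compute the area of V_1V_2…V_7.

865.5

Apply Gauss's area formula: 2A = Σ (x_i·y_{i+1} − x_{i+1}·y_i), indices taken mod 7.
Σ = (-375) + (-175) + (-630) + (-298) + (-121) + (-4) + (-128) = -1731
Area = |Σ|/2 = 865.5.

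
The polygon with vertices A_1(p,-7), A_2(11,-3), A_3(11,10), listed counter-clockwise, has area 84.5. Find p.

-2

Write out the shoelace sum; only the two edges meeting at A_1 involve p:
2·Area = [(11·(-7) − p·10) + (p·(-3) − 11·(-7))] + 143
       = -13·p + 143 = 169
⇒ p = -2.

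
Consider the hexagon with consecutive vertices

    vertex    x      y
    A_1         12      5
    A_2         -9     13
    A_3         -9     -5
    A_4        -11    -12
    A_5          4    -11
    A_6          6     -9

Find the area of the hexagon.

Σ = (201) + (162) + (53) + (169) + (30) + (138) = 753
Area = |Σ|/2 = 376.5.

376.5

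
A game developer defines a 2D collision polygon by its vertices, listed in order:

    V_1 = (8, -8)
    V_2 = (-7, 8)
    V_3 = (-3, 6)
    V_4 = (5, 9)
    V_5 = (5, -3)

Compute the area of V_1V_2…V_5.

71.5

Apply the shoelace formula: 2A = Σ (x_i·y_{i+1} − x_{i+1}·y_i), indices taken mod 5.
V_1→V_2: (8)(8) − (-7)(-8) = 8
V_2→V_3: (-7)(6) − (-3)(8) = -18
V_3→V_4: (-3)(9) − (5)(6) = -57
V_4→V_5: (5)(-3) − (5)(9) = -60
V_5→V_1: (5)(-8) − (8)(-3) = -16
Σ = -143
Area = |Σ|/2 = 71.5.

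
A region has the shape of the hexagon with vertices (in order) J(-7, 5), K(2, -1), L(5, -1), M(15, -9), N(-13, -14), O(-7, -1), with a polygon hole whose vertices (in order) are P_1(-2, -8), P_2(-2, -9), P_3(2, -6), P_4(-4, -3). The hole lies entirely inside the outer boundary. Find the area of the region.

Outer boundary:
Σ = (-3) + (3) + (-30) + (-327) + (-85) + (-42) = -484
Area = |Σ|/2 = 242.
Hole:
Cross-terms: 2, 30, -30, 26  ⇒  Σ = 28
Area = |Σ|/2 = 14.
Net area = 242 − 14 = 228.

228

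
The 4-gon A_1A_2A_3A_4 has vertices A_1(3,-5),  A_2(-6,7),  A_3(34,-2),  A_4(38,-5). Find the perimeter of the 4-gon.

|A_1A_2| = √((-9)² + (12)²) = √225 = 15
|A_2A_3| = √((40)² + (-9)²) = √1681 = 41
|A_3A_4| = √((4)² + (-3)²) = √25 = 5
|A_4A_1| = √((-35)² + (0)²) = √1225 = 35
Perimeter = 15 + 41 + 5 + 35 = 96.

96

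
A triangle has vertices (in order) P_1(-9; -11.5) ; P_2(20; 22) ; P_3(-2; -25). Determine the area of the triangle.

Apply the shoelace formula: 2A = Σ (x_i·y_{i+1} − x_{i+1}·y_i), indices taken mod 3.
P_1→P_2: (-9)(22) − (20)(-11.5) = 32
P_2→P_3: (20)(-25) − (-2)(22) = -456
P_3→P_1: (-2)(-11.5) − (-9)(-25) = -202
Σ = -626
Area = |Σ|/2 = 313.

313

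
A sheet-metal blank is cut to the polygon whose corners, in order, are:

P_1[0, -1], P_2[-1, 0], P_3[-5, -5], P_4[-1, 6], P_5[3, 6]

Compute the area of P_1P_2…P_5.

Apply the surveyor's formula: 2A = Σ (x_i·y_{i+1} − x_{i+1}·y_i), indices taken mod 5.
Cross-terms: -1, 5, -35, -24, -3  ⇒  Σ = -58
Area = |Σ|/2 = 29.

29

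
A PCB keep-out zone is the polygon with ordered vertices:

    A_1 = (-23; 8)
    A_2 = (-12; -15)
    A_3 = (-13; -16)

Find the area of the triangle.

17

Apply the shoelace (surveyor's) formula: 2A = Σ (x_i·y_{i+1} − x_{i+1}·y_i), indices taken mod 3.
Σ = (441) + (-3) + (-472) = -34
Area = |Σ|/2 = 17.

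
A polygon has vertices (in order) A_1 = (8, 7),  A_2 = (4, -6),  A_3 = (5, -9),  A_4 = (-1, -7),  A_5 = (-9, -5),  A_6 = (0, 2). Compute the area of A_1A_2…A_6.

109

Σ = (-76) + (-6) + (-44) + (-58) + (-18) + (-16) = -218
Area = |Σ|/2 = 109.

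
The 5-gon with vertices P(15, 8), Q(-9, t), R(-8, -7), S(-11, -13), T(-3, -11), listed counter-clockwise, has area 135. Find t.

The doubled signed area Σ (x_i y_{i+1} − x_{i+1} y_i) is linear in t.
With t=0 it equals 385; the coefficient of t is 23 (from the two edges through Q).
So 23·t + 385 = 2·135 = 270 ⇒ t = -5.

-5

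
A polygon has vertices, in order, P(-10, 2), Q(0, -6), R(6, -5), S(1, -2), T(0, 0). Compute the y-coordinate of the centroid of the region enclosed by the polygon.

-587/267

Apply the shoelace formula. First the cross-terms c_i = x_i·y_{i+1} − x_{i+1}·y_i:
  60, 36, -7, 0, 0  ⇒  2A = 89, A = 44.5.
Then Σ (y_i + y_{i+1})·c_i = -587, so ȳ = -587 / (6·44.5) = -587/267.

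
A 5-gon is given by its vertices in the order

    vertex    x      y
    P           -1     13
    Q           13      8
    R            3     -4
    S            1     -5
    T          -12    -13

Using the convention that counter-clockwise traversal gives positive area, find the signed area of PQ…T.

Σ = (-177) + (-76) + (-11) + (-73) + (-169) = -506
Signed area = Σ/2 = -253 (negative ⇒ clockwise traversal).

-253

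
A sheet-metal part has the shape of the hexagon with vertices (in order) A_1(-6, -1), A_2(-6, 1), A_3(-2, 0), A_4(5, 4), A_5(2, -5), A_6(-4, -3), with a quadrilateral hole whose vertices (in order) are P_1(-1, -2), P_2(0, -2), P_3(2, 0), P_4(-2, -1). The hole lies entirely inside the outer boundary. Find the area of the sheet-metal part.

Outer boundary:
Apply Gauss's area formula: 2A = Σ (x_i·y_{i+1} − x_{i+1}·y_i), indices taken mod 6.
A_1→A_2: (-6)(1) − (-6)(-1) = -12
A_2→A_3: (-6)(0) − (-2)(1) = 2
A_3→A_4: (-2)(4) − (5)(0) = -8
A_4→A_5: (5)(-5) − (2)(4) = -33
A_5→A_6: (2)(-3) − (-4)(-5) = -26
A_6→A_1: (-4)(-1) − (-6)(-3) = -14
Σ = -91
Area = |Σ|/2 = 45.5.
Hole:
Σ = (2) + (4) + (-2) + (3) = 7
Area = |Σ|/2 = 3.5.
Net area = 45.5 − 3.5 = 42.

42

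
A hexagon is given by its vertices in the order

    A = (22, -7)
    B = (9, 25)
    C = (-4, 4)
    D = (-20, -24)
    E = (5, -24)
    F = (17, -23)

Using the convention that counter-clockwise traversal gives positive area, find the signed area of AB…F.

1102.5

Apply Gauss's area formula: 2A = Σ (x_i·y_{i+1} − x_{i+1}·y_i), indices taken mod 6.
Σ = (613) + (136) + (176) + (600) + (293) + (387) = 2205
Signed area = Σ/2 = 1102.5 (positive ⇒ counter-clockwise traversal).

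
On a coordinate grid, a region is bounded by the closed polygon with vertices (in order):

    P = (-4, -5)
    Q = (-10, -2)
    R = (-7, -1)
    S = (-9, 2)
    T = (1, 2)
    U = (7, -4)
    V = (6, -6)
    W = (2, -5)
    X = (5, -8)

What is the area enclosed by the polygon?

95.5

Σ = (-42) + (-4) + (-23) + (-20) + (-18) + (-18) + (-18) + (9) + (-57) = -191
Area = |Σ|/2 = 95.5.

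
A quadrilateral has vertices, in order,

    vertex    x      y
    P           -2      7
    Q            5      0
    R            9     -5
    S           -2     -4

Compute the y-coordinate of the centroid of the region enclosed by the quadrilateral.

Apply the shoelace (surveyor's) formula. First the cross-terms c_i = x_i·y_{i+1} − x_{i+1}·y_i:
  -35, -25, -46, -22  ⇒  2A = -128, A = -64.
Then Σ (y_i + y_{i+1})·c_i = 228, so ȳ = 228 / (6·(-64)) = -0.59375.

-0.59375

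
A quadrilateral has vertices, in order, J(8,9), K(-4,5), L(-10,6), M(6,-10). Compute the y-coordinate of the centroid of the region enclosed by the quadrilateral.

16/15

Apply the shoelace formula. First the cross-terms c_i = x_i·y_{i+1} − x_{i+1}·y_i:
  76, 26, 64, 134  ⇒  2A = 300, A = 150.
Then Σ (y_i + y_{i+1})·c_i = 960, so ȳ = 960 / (6·150) = 16/15.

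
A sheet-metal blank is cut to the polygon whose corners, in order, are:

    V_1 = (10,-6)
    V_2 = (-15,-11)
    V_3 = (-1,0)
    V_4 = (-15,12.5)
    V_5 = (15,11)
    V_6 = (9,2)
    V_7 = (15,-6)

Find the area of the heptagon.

379.5

Apply the surveyor's formula: 2A = Σ (x_i·y_{i+1} − x_{i+1}·y_i), indices taken mod 7.
V_1→V_2: (10)(-11) − (-15)(-6) = -200
V_2→V_3: (-15)(0) − (-1)(-11) = -11
V_3→V_4: (-1)(12.5) − (-15)(0) = -12.5
V_4→V_5: (-15)(11) − (15)(12.5) = -352.5
V_5→V_6: (15)(2) − (9)(11) = -69
V_6→V_7: (9)(-6) − (15)(2) = -84
V_7→V_1: (15)(-6) − (10)(-6) = -30
Σ = -759
Area = |Σ|/2 = 379.5.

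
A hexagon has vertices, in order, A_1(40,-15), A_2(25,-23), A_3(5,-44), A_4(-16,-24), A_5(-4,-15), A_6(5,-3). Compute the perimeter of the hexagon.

142

|A_1A_2| = √((-15)² + (-8)²) = √289 = 17
|A_2A_3| = √((-20)² + (-21)²) = √841 = 29
|A_3A_4| = √((-21)² + (20)²) = √841 = 29
|A_4A_5| = √((12)² + (9)²) = √225 = 15
|A_5A_6| = √((9)² + (12)²) = √225 = 15
|A_6A_1| = √((35)² + (-12)²) = √1369 = 37
Perimeter = 17 + 29 + 29 + 15 + 15 + 37 = 142.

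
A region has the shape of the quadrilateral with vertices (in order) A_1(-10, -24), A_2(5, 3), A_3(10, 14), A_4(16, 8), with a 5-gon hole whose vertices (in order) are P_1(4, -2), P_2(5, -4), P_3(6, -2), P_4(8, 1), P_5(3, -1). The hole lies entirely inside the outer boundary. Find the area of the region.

Outer boundary:
Apply the shoelace formula: 2A = Σ (x_i·y_{i+1} − x_{i+1}·y_i), indices taken mod 4.
A_1→A_2: (-10)(3) − (5)(-24) = 90
A_2→A_3: (5)(14) − (10)(3) = 40
A_3→A_4: (10)(8) − (16)(14) = -144
A_4→A_1: (16)(-24) − (-10)(8) = -304
Σ = -318
Area = |Σ|/2 = 159.
Hole:
Apply the shoelace (surveyor's) formula: 2A = Σ (x_i·y_{i+1} − x_{i+1}·y_i), indices taken mod 5.
Σ = (-6) + (14) + (22) + (-11) + (-2) = 17
Area = |Σ|/2 = 8.5.
Net area = 159 − 8.5 = 150.5.

150.5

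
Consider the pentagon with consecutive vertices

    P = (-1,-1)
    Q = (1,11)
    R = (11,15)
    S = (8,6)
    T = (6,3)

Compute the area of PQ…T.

92.5

P→Q: (-1)(11) − (1)(-1) = -10
Q→R: (1)(15) − (11)(11) = -106
R→S: (11)(6) − (8)(15) = -54
S→T: (8)(3) − (6)(6) = -12
T→P: (6)(-1) − (-1)(3) = -3
Σ = -185
Area = |Σ|/2 = 92.5.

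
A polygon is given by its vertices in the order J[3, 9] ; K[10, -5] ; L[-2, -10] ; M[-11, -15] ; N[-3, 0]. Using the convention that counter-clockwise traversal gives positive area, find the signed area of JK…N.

-183.5

Apply Gauss's area formula: 2A = Σ (x_i·y_{i+1} − x_{i+1}·y_i), indices taken mod 5.
Σ = (-105) + (-110) + (-80) + (-45) + (-27) = -367
Signed area = Σ/2 = -183.5 (negative ⇒ clockwise traversal).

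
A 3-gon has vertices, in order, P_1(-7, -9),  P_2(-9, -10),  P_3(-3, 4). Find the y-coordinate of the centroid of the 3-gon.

Apply the surveyor's formula. First the cross-terms c_i = x_i·y_{i+1} − x_{i+1}·y_i:
  -11, -66, 55  ⇒  2A = -22, A = -11.
Then Σ (y_i + y_{i+1})·c_i = 330, so ȳ = 330 / (6·(-11)) = -5.

-5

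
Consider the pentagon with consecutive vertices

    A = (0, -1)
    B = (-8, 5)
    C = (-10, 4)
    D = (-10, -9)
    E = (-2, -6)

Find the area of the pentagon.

Apply the surveyor's formula: 2A = Σ (x_i·y_{i+1} − x_{i+1}·y_i), indices taken mod 5.
Σ = (-8) + (18) + (130) + (42) + (2) = 184
Area = |Σ|/2 = 92.

92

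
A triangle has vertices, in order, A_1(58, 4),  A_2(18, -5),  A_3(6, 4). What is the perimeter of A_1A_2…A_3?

108

|A_1A_2| = √((-40)² + (-9)²) = √1681 = 41
|A_2A_3| = √((-12)² + (9)²) = √225 = 15
|A_3A_1| = √((52)² + (0)²) = √2704 = 52
Perimeter = 41 + 15 + 52 = 108.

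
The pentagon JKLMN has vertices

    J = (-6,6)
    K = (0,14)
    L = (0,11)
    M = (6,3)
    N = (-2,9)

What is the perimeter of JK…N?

38

|JK| = √((6)² + (8)²) = √100 = 10
|KL| = √((0)² + (-3)²) = √9 = 3
|LM| = √((6)² + (-8)²) = √100 = 10
|MN| = √((-8)² + (6)²) = √100 = 10
|NJ| = √((-4)² + (-3)²) = √25 = 5
Perimeter = 10 + 3 + 10 + 10 + 5 = 38.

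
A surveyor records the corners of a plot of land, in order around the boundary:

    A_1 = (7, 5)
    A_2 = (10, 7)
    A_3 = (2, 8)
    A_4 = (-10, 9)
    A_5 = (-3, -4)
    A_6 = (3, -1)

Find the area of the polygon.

Σ = (-1) + (66) + (98) + (67) + (15) + (22) = 267
Area = |Σ|/2 = 133.5.

133.5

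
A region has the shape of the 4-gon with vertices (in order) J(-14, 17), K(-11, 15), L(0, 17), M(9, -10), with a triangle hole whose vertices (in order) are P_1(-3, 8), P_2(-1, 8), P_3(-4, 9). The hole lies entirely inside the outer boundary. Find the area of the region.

Outer boundary:
J→K: (-14)(15) − (-11)(17) = -23
K→L: (-11)(17) − (0)(15) = -187
L→M: (0)(-10) − (9)(17) = -153
M→J: (9)(17) − (-14)(-10) = 13
Σ = -350
Area = |Σ|/2 = 175.
Hole:
Apply Gauss's area formula: 2A = Σ (x_i·y_{i+1} − x_{i+1}·y_i), indices taken mod 3.
P_1→P_2: (-3)(8) − (-1)(8) = -16
P_2→P_3: (-1)(9) − (-4)(8) = 23
P_3→P_1: (-4)(8) − (-3)(9) = -5
Σ = 2
Area = |Σ|/2 = 1.
Net area = 175 − 1 = 174.

174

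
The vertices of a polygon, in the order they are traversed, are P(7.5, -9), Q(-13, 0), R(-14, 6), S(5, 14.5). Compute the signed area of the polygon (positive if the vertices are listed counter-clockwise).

Σ = (-117) + (-78) + (-233) + (-153.75) = -581.75
Signed area = Σ/2 = -290.875 (negative ⇒ clockwise traversal).

-290.875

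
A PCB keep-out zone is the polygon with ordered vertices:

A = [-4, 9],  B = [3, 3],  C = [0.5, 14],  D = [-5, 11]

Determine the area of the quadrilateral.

Apply Gauss's area formula: 2A = Σ (x_i·y_{i+1} − x_{i+1}·y_i), indices taken mod 4.
A→B: (-4)(3) − (3)(9) = -39
B→C: (3)(14) − (0.5)(3) = 40.5
C→D: (0.5)(11) − (-5)(14) = 75.5
D→A: (-5)(9) − (-4)(11) = -1
Σ = 76
Area = |Σ|/2 = 38.

38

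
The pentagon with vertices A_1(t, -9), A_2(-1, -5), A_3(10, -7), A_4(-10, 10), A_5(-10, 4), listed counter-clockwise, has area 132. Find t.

-4

The doubled signed area Σ (x_i y_{i+1} − x_{i+1} y_i) is linear in t.
With t=0 it equals 228; the coefficient of t is -9 (from the two edges through A_1).
So -9·t + 228 = 2·132 = 264 ⇒ t = -4.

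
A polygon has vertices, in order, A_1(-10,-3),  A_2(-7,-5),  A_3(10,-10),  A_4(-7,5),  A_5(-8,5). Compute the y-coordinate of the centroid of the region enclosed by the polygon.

-289/104

Apply the surveyor's formula. First the cross-terms c_i = x_i·y_{i+1} − x_{i+1}·y_i:
  29, 120, -20, 5, 74  ⇒  2A = 208, A = 104.
Then Σ (y_i + y_{i+1})·c_i = -1734, so ȳ = -1734 / (6·104) = -289/104.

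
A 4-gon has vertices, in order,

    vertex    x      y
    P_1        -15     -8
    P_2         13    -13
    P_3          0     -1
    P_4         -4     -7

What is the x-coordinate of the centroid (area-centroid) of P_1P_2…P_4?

212/209

Apply Gauss's area formula. First the cross-terms c_i = x_i·y_{i+1} − x_{i+1}·y_i:
  299, -13, -4, -73  ⇒  2A = 209, A = 104.5.
Then Σ (x_i + x_{i+1})·c_i = 636, so x̄ = 636 / (6·104.5) = 212/209.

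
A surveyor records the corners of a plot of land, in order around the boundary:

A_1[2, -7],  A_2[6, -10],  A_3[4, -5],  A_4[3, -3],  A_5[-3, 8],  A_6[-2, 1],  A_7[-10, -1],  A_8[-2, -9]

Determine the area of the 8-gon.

A_1→A_2: (2)(-10) − (6)(-7) = 22
A_2→A_3: (6)(-5) − (4)(-10) = 10
A_3→A_4: (4)(-3) − (3)(-5) = 3
A_4→A_5: (3)(8) − (-3)(-3) = 15
A_5→A_6: (-3)(1) − (-2)(8) = 13
A_6→A_7: (-2)(-1) − (-10)(1) = 12
A_7→A_8: (-10)(-9) − (-2)(-1) = 88
A_8→A_1: (-2)(-7) − (2)(-9) = 32
Σ = 195
Area = |Σ|/2 = 97.5.

97.5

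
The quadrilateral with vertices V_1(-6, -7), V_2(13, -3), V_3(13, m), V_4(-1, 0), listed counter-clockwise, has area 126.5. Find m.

Write out the shoelace sum; only the two edges meeting at V_3 involve m:
2·Area = [(13·m − 13·(-3)) + (13·0 − (-1)·m)] + 116
       = 14·m + 155 = 253
⇒ m = 7.

7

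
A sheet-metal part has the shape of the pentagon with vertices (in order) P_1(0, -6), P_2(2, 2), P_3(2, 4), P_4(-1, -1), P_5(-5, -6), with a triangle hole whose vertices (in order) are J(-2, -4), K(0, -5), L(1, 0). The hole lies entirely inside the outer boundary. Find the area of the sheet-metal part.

Outer boundary:
Apply Gauss's area formula: 2A = Σ (x_i·y_{i+1} − x_{i+1}·y_i), indices taken mod 5.
Σ = (12) + (4) + (2) + (1) + (30) = 49
Area = |Σ|/2 = 24.5.
Hole:
Apply Gauss's area formula: 2A = Σ (x_i·y_{i+1} − x_{i+1}·y_i), indices taken mod 3.
Cross-terms: 10, 5, -4  ⇒  Σ = 11
Area = |Σ|/2 = 5.5.
Net area = 24.5 − 5.5 = 19.

19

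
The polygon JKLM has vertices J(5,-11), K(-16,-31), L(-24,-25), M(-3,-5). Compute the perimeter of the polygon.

|JK| = √((-21)² + (-20)²) = √841 = 29
|KL| = √((-8)² + (6)²) = √100 = 10
|LM| = √((21)² + (20)²) = √841 = 29
|MJ| = √((8)² + (-6)²) = √100 = 10
Perimeter = 29 + 10 + 29 + 10 = 78.

78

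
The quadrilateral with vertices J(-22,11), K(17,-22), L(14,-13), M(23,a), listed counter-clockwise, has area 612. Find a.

The doubled signed area Σ (x_i y_{i+1} − x_{i+1} y_i) is linear in a.
With a=0 it equals 936; the coefficient of a is 36 (from the two edges through M).
So 36·a + 936 = 2·612 = 1224 ⇒ a = 8.

8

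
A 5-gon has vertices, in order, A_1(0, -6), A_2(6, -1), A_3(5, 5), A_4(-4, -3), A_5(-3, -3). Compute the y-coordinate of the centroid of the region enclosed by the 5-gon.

Apply Gauss's area formula. First the cross-terms c_i = x_i·y_{i+1} − x_{i+1}·y_i:
  36, 35, 5, 3, 18  ⇒  2A = 97, A = 48.5.
Then Σ (y_i + y_{i+1})·c_i = -282, so ȳ = -282 / (6·48.5) = -94/97.

-94/97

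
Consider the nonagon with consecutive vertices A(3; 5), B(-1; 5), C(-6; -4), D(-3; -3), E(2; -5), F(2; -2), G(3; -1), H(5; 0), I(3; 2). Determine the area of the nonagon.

57.5

Apply the shoelace formula: 2A = Σ (x_i·y_{i+1} − x_{i+1}·y_i), indices taken mod 9.
A→B: (3)(5) − (-1)(5) = 20
B→C: (-1)(-4) − (-6)(5) = 34
C→D: (-6)(-3) − (-3)(-4) = 6
D→E: (-3)(-5) − (2)(-3) = 21
E→F: (2)(-2) − (2)(-5) = 6
F→G: (2)(-1) − (3)(-2) = 4
G→H: (3)(0) − (5)(-1) = 5
H→I: (5)(2) − (3)(0) = 10
I→A: (3)(5) − (3)(2) = 9
Σ = 115
Area = |Σ|/2 = 57.5.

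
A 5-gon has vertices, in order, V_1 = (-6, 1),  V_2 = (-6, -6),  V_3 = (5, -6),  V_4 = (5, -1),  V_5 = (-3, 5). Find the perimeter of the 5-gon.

38

|V_1V_2| = √((0)² + (-7)²) = √49 = 7
|V_2V_3| = √((11)² + (0)²) = √121 = 11
|V_3V_4| = √((0)² + (5)²) = √25 = 5
|V_4V_5| = √((-8)² + (6)²) = √100 = 10
|V_5V_1| = √((-3)² + (-4)²) = √25 = 5
Perimeter = 7 + 11 + 5 + 10 + 5 = 38.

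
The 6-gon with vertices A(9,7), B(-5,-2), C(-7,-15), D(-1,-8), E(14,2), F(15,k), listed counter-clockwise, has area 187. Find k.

14

Write out the shoelace sum; only the two edges meeting at F involve k:
2·Area = [(14·k − 15·2) + (15·7 − 9·k)] + 229
       = 5·k + 304 = 374
⇒ k = 14.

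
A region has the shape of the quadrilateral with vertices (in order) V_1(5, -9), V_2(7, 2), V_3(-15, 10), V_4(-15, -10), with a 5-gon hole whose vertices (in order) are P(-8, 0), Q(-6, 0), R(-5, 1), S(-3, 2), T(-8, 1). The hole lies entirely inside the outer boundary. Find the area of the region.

Outer boundary:
Apply Gauss's area formula: 2A = Σ (x_i·y_{i+1} − x_{i+1}·y_i), indices taken mod 4.
Σ = (73) + (100) + (300) + (185) = 658
Area = |Σ|/2 = 329.
Hole:
Apply Gauss's area formula: 2A = Σ (x_i·y_{i+1} − x_{i+1}·y_i), indices taken mod 5.
Cross-terms: 0, -6, -7, 13, 8  ⇒  Σ = 8
Area = |Σ|/2 = 4.
Net area = 329 − 4 = 325.

325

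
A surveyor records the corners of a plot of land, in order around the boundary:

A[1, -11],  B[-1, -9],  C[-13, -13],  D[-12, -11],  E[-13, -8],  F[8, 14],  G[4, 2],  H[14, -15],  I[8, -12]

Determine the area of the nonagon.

277

Σ = (-20) + (-104) + (-13) + (-47) + (-118) + (-40) + (-88) + (-48) + (-76) = -554
Area = |Σ|/2 = 277.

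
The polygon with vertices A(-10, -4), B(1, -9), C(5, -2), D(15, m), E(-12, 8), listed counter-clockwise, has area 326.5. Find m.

14

Write out the shoelace sum; only the two edges meeting at D involve m:
2·Area = [(5·m − 15·(-2)) + (15·8 − (-12)·m)] + 265
       = 17·m + 415 = 653
⇒ m = 14.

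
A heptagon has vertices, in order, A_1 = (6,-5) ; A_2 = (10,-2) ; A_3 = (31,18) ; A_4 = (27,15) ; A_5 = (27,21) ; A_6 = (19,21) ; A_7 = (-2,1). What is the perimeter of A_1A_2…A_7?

92

|A_1A_2| = √((4)² + (3)²) = √25 = 5
|A_2A_3| = √((21)² + (20)²) = √841 = 29
|A_3A_4| = √((-4)² + (-3)²) = √25 = 5
|A_4A_5| = √((0)² + (6)²) = √36 = 6
|A_5A_6| = √((-8)² + (0)²) = √64 = 8
|A_6A_7| = √((-21)² + (-20)²) = √841 = 29
|A_7A_1| = √((8)² + (-6)²) = √100 = 10
Perimeter = 5 + 29 + 5 + 6 + 8 + 29 + 10 = 92.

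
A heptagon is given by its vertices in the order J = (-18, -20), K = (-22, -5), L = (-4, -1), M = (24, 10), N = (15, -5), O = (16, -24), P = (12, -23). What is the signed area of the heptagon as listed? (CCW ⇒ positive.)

Cross-terms: -350, 2, -16, -270, -280, -80, -654  ⇒  Σ = -1648
Signed area = Σ/2 = -824 (negative ⇒ clockwise traversal).

-824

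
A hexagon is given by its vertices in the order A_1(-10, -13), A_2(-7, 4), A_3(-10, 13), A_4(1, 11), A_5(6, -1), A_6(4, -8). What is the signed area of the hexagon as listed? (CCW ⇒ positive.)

-274

Apply the shoelace (surveyor's) formula: 2A = Σ (x_i·y_{i+1} − x_{i+1}·y_i), indices taken mod 6.
Σ = (-131) + (-51) + (-123) + (-67) + (-44) + (-132) = -548
Signed area = Σ/2 = -274 (negative ⇒ clockwise traversal).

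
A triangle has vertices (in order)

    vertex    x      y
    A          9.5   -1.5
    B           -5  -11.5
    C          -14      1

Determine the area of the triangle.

Σ = (-116.75) + (-166) + (11.5) = -271.25
Area = |Σ|/2 = 135.625.

135.625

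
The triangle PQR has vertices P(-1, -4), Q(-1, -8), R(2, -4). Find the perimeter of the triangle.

|PQ| = √((0)² + (-4)²) = √16 = 4
|QR| = √((3)² + (4)²) = √25 = 5
|RP| = √((-3)² + (0)²) = √9 = 3
Perimeter = 4 + 5 + 3 = 12.

12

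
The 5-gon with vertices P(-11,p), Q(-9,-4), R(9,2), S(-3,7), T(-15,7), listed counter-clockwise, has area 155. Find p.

Write out the shoelace sum; only the two edges meeting at P involve p:
2·Area = [((-15)·p − (-11)·7) + ((-11)·(-4) − (-9)·p)] + 171
       = -6·p + 292 = 310
⇒ p = -3.

-3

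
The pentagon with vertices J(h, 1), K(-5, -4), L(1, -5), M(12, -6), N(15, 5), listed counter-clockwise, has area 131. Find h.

-1

The doubled signed area Σ (x_i y_{i+1} − x_{i+1} y_i) is linear in h.
With h=0 it equals 253; the coefficient of h is -9 (from the two edges through J).
So -9·h + 253 = 2·131 = 262 ⇒ h = -1.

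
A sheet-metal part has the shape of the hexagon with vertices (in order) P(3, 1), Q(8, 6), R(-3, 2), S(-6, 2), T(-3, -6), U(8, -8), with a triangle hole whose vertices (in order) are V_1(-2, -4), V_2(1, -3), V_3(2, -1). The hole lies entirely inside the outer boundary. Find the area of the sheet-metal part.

95.5

Outer boundary:
Apply the surveyor's formula: 2A = Σ (x_i·y_{i+1} − x_{i+1}·y_i), indices taken mod 6.
Σ = (10) + (34) + (6) + (42) + (72) + (32) = 196
Area = |Σ|/2 = 98.
Hole:
Apply the surveyor's formula: 2A = Σ (x_i·y_{i+1} − x_{i+1}·y_i), indices taken mod 3.
Σ = (10) + (5) + (-10) = 5
Area = |Σ|/2 = 2.5.
Net area = 98 − 2.5 = 95.5.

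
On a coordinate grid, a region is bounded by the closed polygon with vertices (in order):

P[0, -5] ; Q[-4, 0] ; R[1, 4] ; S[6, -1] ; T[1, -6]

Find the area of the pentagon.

Apply the shoelace (surveyor's) formula: 2A = Σ (x_i·y_{i+1} − x_{i+1}·y_i), indices taken mod 5.
P→Q: (0)(0) − (-4)(-5) = -20
Q→R: (-4)(4) − (1)(0) = -16
R→S: (1)(-1) − (6)(4) = -25
S→T: (6)(-6) − (1)(-1) = -35
T→P: (1)(-5) − (0)(-6) = -5
Σ = -101
Area = |Σ|/2 = 50.5.

50.5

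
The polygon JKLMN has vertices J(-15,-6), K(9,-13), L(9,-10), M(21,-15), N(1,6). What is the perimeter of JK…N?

90

|JK| = √((24)² + (-7)²) = √625 = 25
|KL| = √((0)² + (3)²) = √9 = 3
|LM| = √((12)² + (-5)²) = √169 = 13
|MN| = √((-20)² + (21)²) = √841 = 29
|NJ| = √((-16)² + (-12)²) = √400 = 20
Perimeter = 25 + 3 + 13 + 29 + 20 = 90.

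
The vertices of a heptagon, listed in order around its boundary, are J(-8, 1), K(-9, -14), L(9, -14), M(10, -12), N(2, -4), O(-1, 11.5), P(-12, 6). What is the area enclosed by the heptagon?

Apply the shoelace (surveyor's) formula: 2A = Σ (x_i·y_{i+1} − x_{i+1}·y_i), indices taken mod 7.
Σ = (121) + (252) + (32) + (-16) + (19) + (132) + (36) = 576
Area = |Σ|/2 = 288.

288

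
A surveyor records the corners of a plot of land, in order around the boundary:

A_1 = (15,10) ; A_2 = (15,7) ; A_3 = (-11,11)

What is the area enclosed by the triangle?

Apply Gauss's area formula: 2A = Σ (x_i·y_{i+1} − x_{i+1}·y_i), indices taken mod 3.
Σ = (-45) + (242) + (-275) = -78
Area = |Σ|/2 = 39.

39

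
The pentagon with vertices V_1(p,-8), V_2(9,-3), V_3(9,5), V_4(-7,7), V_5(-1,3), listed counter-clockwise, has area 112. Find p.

Write out the shoelace sum; only the two edges meeting at V_1 involve p:
2·Area = [((-1)·(-8) − p·3) + (p·(-3) − 9·(-8))] + 156
       = -6·p + 236 = 224
⇒ p = 2.

2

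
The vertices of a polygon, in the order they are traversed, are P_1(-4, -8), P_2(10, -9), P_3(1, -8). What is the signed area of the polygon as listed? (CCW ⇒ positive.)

2.5

Apply the shoelace (surveyor's) formula: 2A = Σ (x_i·y_{i+1} − x_{i+1}·y_i), indices taken mod 3.
Σ = (116) + (-71) + (-40) = 5
Signed area = Σ/2 = 2.5 (positive ⇒ counter-clockwise traversal).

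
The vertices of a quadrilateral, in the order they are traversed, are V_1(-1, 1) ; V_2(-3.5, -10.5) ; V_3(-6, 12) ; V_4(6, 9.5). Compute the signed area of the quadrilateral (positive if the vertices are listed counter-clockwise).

Σ = (14) + (-105) + (-129) + (15.5) = -204.5
Signed area = Σ/2 = -102.25 (negative ⇒ clockwise traversal).

-102.25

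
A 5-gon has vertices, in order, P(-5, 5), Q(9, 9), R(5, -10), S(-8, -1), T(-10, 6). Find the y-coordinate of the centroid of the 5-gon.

175/291

Apply the surveyor's formula. First the cross-terms c_i = x_i·y_{i+1} − x_{i+1}·y_i:
  -90, -135, -85, -58, -20  ⇒  2A = -388, A = -194.
Then Σ (y_i + y_{i+1})·c_i = -700, so ȳ = -700 / (6·(-194)) = 175/291.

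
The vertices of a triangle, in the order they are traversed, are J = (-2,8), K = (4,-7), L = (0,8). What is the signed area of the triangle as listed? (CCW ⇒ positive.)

Apply the surveyor's formula: 2A = Σ (x_i·y_{i+1} − x_{i+1}·y_i), indices taken mod 3.
Σ = (-18) + (32) + (16) = 30
Signed area = Σ/2 = 15 (positive ⇒ counter-clockwise traversal).

15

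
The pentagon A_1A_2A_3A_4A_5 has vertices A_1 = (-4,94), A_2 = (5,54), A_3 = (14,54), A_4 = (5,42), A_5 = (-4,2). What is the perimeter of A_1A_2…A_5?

198

|A_1A_2| = √((9)² + (-40)²) = √1681 = 41
|A_2A_3| = √((9)² + (0)²) = √81 = 9
|A_3A_4| = √((-9)² + (-12)²) = √225 = 15
|A_4A_5| = √((-9)² + (-40)²) = √1681 = 41
|A_5A_1| = √((0)² + (92)²) = √8464 = 92
Perimeter = 41 + 9 + 15 + 41 + 92 = 198.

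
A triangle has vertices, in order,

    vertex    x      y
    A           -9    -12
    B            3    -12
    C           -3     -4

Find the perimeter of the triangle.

|AB| = √((12)² + (0)²) = √144 = 12
|BC| = √((-6)² + (8)²) = √100 = 10
|CA| = √((-6)² + (-8)²) = √100 = 10
Perimeter = 12 + 10 + 10 = 32.

32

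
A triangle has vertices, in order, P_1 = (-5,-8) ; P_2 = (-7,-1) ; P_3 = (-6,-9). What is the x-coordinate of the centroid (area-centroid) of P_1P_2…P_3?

-6

Apply Gauss's area formula. First the cross-terms c_i = x_i·y_{i+1} − x_{i+1}·y_i:
  -51, 57, 3  ⇒  2A = 9, A = 4.5.
Then Σ (x_i + x_{i+1})·c_i = -162, so x̄ = -162 / (6·4.5) = -6.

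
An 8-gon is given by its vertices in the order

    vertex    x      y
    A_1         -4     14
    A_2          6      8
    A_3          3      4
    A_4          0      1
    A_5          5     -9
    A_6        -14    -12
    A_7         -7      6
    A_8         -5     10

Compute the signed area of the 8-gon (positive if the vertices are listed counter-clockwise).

-271

Apply the shoelace formula: 2A = Σ (x_i·y_{i+1} − x_{i+1}·y_i), indices taken mod 8.
Σ = (-116) + (0) + (3) + (-5) + (-186) + (-168) + (-40) + (-30) = -542
Signed area = Σ/2 = -271 (negative ⇒ clockwise traversal).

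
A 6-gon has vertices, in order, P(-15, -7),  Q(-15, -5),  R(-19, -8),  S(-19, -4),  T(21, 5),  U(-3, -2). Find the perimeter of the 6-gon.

|PQ| = √((0)² + (2)²) = √4 = 2
|QR| = √((-4)² + (-3)²) = √25 = 5
|RS| = √((0)² + (4)²) = √16 = 4
|ST| = √((40)² + (9)²) = √1681 = 41
|TU| = √((-24)² + (-7)²) = √625 = 25
|UP| = √((-12)² + (-5)²) = √169 = 13
Perimeter = 2 + 5 + 4 + 41 + 25 + 13 = 90.

90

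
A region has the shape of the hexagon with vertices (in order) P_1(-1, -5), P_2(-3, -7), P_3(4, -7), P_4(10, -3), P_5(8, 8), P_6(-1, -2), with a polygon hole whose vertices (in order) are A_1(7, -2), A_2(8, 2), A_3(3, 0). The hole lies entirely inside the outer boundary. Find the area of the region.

90

Outer boundary:
Σ = (-8) + (49) + (58) + (104) + (-8) + (3) = 198
Area = |Σ|/2 = 99.
Hole:
Apply the surveyor's formula: 2A = Σ (x_i·y_{i+1} − x_{i+1}·y_i), indices taken mod 3.
Σ = (30) + (-6) + (-6) = 18
Area = |Σ|/2 = 9.
Net area = 99 − 9 = 90.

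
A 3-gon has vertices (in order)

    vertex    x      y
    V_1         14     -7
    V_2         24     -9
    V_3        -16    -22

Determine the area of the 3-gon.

105

V_1→V_2: (14)(-9) − (24)(-7) = 42
V_2→V_3: (24)(-22) − (-16)(-9) = -672
V_3→V_1: (-16)(-7) − (14)(-22) = 420
Σ = -210
Area = |Σ|/2 = 105.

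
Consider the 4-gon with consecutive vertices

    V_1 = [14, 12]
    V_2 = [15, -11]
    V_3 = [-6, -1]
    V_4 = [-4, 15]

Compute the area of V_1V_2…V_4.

Σ = (-334) + (-81) + (-94) + (-258) = -767
Area = |Σ|/2 = 383.5.

383.5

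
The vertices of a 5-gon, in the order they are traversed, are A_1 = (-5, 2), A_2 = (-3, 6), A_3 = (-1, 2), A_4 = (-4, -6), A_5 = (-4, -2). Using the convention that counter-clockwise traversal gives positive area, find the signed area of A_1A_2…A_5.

-22

Cross-terms: -24, 0, 14, -16, -18  ⇒  Σ = -44
Signed area = Σ/2 = -22 (negative ⇒ clockwise traversal).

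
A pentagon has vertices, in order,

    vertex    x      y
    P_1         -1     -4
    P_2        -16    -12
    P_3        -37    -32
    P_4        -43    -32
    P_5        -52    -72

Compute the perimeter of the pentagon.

|P_1P_2| = √((-15)² + (-8)²) = √289 = 17
|P_2P_3| = √((-21)² + (-20)²) = √841 = 29
|P_3P_4| = √((-6)² + (0)²) = √36 = 6
|P_4P_5| = √((-9)² + (-40)²) = √1681 = 41
|P_5P_1| = √((51)² + (68)²) = √7225 = 85
Perimeter = 17 + 29 + 6 + 41 + 85 = 178.

178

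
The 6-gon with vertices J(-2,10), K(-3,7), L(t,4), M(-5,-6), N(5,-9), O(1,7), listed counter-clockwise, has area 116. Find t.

The doubled signed area Σ (x_i y_{i+1} − x_{i+1} y_i) is linear in t.
With t=0 it equals 167; the coefficient of t is -13 (from the two edges through L).
So -13·t + 167 = 2·116 = 232 ⇒ t = -5.

-5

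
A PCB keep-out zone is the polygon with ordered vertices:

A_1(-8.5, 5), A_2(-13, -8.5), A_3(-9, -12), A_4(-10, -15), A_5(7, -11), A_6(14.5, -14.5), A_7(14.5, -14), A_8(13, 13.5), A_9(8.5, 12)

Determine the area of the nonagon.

Apply the shoelace (surveyor's) formula: 2A = Σ (x_i·y_{i+1} − x_{i+1}·y_i), indices taken mod 9.
Σ = (137.25) + (79.5) + (15) + (215) + (58) + (7.25) + (377.75) + (41.25) + (144.5) = 1075.5
Area = |Σ|/2 = 537.75.

537.75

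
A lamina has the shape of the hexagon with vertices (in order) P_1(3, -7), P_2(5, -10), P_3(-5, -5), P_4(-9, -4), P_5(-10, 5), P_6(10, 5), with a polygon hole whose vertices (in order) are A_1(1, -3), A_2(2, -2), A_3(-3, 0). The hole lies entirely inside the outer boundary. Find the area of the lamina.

Outer boundary:
Cross-terms: 5, -75, -25, -85, -100, -85  ⇒  Σ = -365
Area = |Σ|/2 = 182.5.
Hole:
Apply Gauss's area formula: 2A = Σ (x_i·y_{i+1} − x_{i+1}·y_i), indices taken mod 3.
Σ = (4) + (-6) + (9) = 7
Area = |Σ|/2 = 3.5.
Net area = 182.5 − 3.5 = 179.

179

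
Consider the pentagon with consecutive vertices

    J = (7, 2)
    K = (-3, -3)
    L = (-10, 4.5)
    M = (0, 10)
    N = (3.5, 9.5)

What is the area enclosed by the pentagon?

Apply the surveyor's formula: 2A = Σ (x_i·y_{i+1} − x_{i+1}·y_i), indices taken mod 5.
Σ = (-15) + (-43.5) + (-100) + (-35) + (-59.5) = -253
Area = |Σ|/2 = 126.5.

126.5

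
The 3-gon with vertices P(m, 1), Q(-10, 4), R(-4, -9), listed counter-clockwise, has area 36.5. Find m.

The doubled signed area Σ (x_i y_{i+1} − x_{i+1} y_i) is linear in m.
With m=0 it equals 112; the coefficient of m is 13 (from the two edges through P).
So 13·m + 112 = 2·36.5 = 73 ⇒ m = -3.

-3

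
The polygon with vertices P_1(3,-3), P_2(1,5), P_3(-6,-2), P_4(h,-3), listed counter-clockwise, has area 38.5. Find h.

Write out the shoelace sum; only the two edges meeting at P_4 involve h:
2·Area = [((-6)·(-3) − h·(-2)) + (h·(-3) − 3·(-3))] + 46
       = -1·h + 73 = 77
⇒ h = -4.

-4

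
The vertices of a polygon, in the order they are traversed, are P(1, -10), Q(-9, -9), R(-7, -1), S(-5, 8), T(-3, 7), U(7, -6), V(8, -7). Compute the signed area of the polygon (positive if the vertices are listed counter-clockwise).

Apply the shoelace (surveyor's) formula: 2A = Σ (x_i·y_{i+1} − x_{i+1}·y_i), indices taken mod 7.
Σ = (-99) + (-54) + (-61) + (-11) + (-31) + (-1) + (-73) = -330
Signed area = Σ/2 = -165 (negative ⇒ clockwise traversal).

-165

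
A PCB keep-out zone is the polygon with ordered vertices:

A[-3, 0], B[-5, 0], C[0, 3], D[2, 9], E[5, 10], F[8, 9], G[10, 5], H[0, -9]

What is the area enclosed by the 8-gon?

124

Apply the shoelace (surveyor's) formula: 2A = Σ (x_i·y_{i+1} − x_{i+1}·y_i), indices taken mod 8.
A→B: (-3)(0) − (-5)(0) = 0
B→C: (-5)(3) − (0)(0) = -15
C→D: (0)(9) − (2)(3) = -6
D→E: (2)(10) − (5)(9) = -25
E→F: (5)(9) − (8)(10) = -35
F→G: (8)(5) − (10)(9) = -50
G→H: (10)(-9) − (0)(5) = -90
H→A: (0)(0) − (-3)(-9) = -27
Σ = -248
Area = |Σ|/2 = 124.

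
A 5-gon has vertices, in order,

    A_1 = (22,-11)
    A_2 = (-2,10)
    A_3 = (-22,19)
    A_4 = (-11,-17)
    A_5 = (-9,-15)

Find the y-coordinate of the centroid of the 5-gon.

-49/39

Apply the shoelace formula. First the cross-terms c_i = x_i·y_{i+1} − x_{i+1}·y_i:
  198, 182, 583, 12, 429  ⇒  2A = 1404, A = 702.
Then Σ (y_i + y_{i+1})·c_i = -5292, so ȳ = -5292 / (6·702) = -49/39.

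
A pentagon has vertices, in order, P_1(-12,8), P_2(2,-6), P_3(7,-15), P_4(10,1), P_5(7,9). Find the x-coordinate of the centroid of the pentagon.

117/59

Apply Gauss's area formula. First the cross-terms c_i = x_i·y_{i+1} − x_{i+1}·y_i:
  56, 12, 157, 83, 164  ⇒  2A = 472, A = 236.
Then Σ (x_i + x_{i+1})·c_i = 2808, so x̄ = 2808 / (6·236) = 117/59.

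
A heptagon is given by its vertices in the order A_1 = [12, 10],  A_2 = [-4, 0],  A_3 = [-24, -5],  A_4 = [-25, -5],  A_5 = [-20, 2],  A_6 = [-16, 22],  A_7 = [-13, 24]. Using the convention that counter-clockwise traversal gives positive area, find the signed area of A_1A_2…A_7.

Cross-terms: 40, 20, -5, -150, -408, -98, -418  ⇒  Σ = -1019
Signed area = Σ/2 = -509.5 (negative ⇒ clockwise traversal).

-509.5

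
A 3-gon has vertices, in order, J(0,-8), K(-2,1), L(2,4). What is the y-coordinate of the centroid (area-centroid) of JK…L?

-1

Apply the surveyor's formula. First the cross-terms c_i = x_i·y_{i+1} − x_{i+1}·y_i:
  -16, -10, -16  ⇒  2A = -42, A = -21.
Then Σ (y_i + y_{i+1})·c_i = 126, so ȳ = 126 / (6·(-21)) = -1.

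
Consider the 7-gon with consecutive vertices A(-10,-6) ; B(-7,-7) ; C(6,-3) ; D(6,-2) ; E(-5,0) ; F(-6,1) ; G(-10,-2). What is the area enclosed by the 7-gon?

72

Σ = (28) + (63) + (6) + (-10) + (-5) + (22) + (40) = 144
Area = |Σ|/2 = 72.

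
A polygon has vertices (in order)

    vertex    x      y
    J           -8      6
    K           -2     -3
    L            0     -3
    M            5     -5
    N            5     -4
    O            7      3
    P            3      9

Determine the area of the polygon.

J→K: (-8)(-3) − (-2)(6) = 36
K→L: (-2)(-3) − (0)(-3) = 6
L→M: (0)(-5) − (5)(-3) = 15
M→N: (5)(-4) − (5)(-5) = 5
N→O: (5)(3) − (7)(-4) = 43
O→P: (7)(9) − (3)(3) = 54
P→J: (3)(6) − (-8)(9) = 90
Σ = 249
Area = |Σ|/2 = 124.5.

124.5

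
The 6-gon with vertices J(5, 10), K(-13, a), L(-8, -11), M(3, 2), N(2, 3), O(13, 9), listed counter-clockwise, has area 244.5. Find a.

The doubled signed area Σ (x_i y_{i+1} − x_{i+1} y_i) is linear in a.
With a=0 it equals 359; the coefficient of a is 13 (from the two edges through K).
So 13·a + 359 = 2·244.5 = 489 ⇒ a = 10.

10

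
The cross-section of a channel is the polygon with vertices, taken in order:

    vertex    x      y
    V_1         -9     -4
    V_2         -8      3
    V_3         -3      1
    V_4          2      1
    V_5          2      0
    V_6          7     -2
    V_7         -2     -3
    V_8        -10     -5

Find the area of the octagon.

Cross-terms: -59, 1, -5, -2, -4, -25, -20, -5  ⇒  Σ = -119
Area = |Σ|/2 = 59.5.

59.5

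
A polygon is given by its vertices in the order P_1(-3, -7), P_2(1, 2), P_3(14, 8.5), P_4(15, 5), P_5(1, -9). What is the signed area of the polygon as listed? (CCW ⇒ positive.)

Apply Gauss's area formula: 2A = Σ (x_i·y_{i+1} − x_{i+1}·y_i), indices taken mod 5.
Cross-terms: 1, -19.5, -57.5, -140, -34  ⇒  Σ = -250
Signed area = Σ/2 = -125 (negative ⇒ clockwise traversal).

-125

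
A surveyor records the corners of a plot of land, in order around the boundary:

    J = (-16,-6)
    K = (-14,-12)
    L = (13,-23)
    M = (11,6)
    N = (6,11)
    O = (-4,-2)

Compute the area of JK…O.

513

Apply the shoelace (surveyor's) formula: 2A = Σ (x_i·y_{i+1} − x_{i+1}·y_i), indices taken mod 6.
J→K: (-16)(-12) − (-14)(-6) = 108
K→L: (-14)(-23) − (13)(-12) = 478
L→M: (13)(6) − (11)(-23) = 331
M→N: (11)(11) − (6)(6) = 85
N→O: (6)(-2) − (-4)(11) = 32
O→J: (-4)(-6) − (-16)(-2) = -8
Σ = 1026
Area = |Σ|/2 = 513.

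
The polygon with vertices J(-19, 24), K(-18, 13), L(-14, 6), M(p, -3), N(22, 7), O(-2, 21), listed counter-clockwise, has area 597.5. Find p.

1

The doubled signed area Σ (x_i y_{i+1} − x_{i+1} y_i) is linear in p.
With p=0 it equals 1194; the coefficient of p is 1 (from the two edges through M).
So 1·p + 1194 = 2·597.5 = 1195 ⇒ p = 1.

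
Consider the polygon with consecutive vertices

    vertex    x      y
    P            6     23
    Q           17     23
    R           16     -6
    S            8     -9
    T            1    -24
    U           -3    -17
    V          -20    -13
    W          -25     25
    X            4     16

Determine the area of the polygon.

1360.5

P→Q: (6)(23) − (17)(23) = -253
Q→R: (17)(-6) − (16)(23) = -470
R→S: (16)(-9) − (8)(-6) = -96
S→T: (8)(-24) − (1)(-9) = -183
T→U: (1)(-17) − (-3)(-24) = -89
U→V: (-3)(-13) − (-20)(-17) = -301
V→W: (-20)(25) − (-25)(-13) = -825
W→X: (-25)(16) − (4)(25) = -500
X→P: (4)(23) − (6)(16) = -4
Σ = -2721
Area = |Σ|/2 = 1360.5.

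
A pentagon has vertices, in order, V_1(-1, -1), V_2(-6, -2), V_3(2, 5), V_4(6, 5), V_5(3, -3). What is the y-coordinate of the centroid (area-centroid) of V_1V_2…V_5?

Apply the shoelace formula. First the cross-terms c_i = x_i·y_{i+1} − x_{i+1}·y_i:
  -4, -26, -20, -33, -6  ⇒  2A = -89, A = -44.5.
Then Σ (y_i + y_{i+1})·c_i = -308, so ȳ = -308 / (6·(-44.5)) = 308/267.

308/267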